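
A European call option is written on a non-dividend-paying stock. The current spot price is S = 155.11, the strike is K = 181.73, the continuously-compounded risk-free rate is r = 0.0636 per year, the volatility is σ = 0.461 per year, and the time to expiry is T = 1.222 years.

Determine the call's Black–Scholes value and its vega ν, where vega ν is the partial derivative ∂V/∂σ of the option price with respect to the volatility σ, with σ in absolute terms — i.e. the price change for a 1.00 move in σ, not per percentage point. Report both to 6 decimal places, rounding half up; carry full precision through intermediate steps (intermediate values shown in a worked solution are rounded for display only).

price = 26.388967
ν = 68.086803

σ√T = 0.461·√1.222 = 0.509608
d₁ = (ln(S/K) + (r+σ²/2)T) / (σ√T) = (ln(155.11/181.73) + (0.0636+0.461²/2)·1.222) / 0.509608 = (-0.158388 + 0.207570) / 0.509608 = 0.096509
d₂ = d₁ − σ√T = 0.096509 − 0.509608 = -0.413099
e^{−rT} = e^{−0.0636·1.222} = 0.925224
N(d₁) = 0.538442,  N(d₂) = 0.339767
Call price V = S·N(d₁) − K·e^{−rT}·N(d₂) = 83.517739 − 57.128772 = 26.388967
φ(d₁) = (1/√(2π))·e^{−d₁²/2} = 0.397089
ν = S·φ(d₁)·√T = 68.086803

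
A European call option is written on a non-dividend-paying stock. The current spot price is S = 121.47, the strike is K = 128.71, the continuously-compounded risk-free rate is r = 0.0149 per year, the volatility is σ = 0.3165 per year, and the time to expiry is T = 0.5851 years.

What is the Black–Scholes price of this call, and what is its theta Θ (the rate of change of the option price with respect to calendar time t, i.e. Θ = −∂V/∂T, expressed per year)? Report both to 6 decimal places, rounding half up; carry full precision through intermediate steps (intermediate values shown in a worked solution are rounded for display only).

price = 9.182280
Θ = -10.700763

σ√T = 0.3165·√0.5851 = 0.242097
d₁ = (ln(S/K) + (r+σ²/2)T) / (σ√T) = (ln(121.47/128.71) + (0.0149+0.3165²/2)·0.5851) / 0.242097 = (-0.057894 + 0.038023) / 0.242097 = -0.082079
d₂ = d₁ − σ√T = -0.082079 − 0.242097 = -0.324176
e^{−rT} = e^{−0.0149·0.5851} = 0.991320
N(d₁) = 0.467292,  N(d₂) = 0.372902
Call price V = S·N(d₁) − K·e^{−rT}·N(d₂) = 56.761941 − 47.579660 = 9.182280
φ(d₁) = (1/√(2π))·e^{−d₁²/2} = 0.397601
Θ = −S·φ(d₁)·σ/(2√T) − r·K·e^{−rT}·N(d₂) = −9.991826 − 0.708937 = -10.700763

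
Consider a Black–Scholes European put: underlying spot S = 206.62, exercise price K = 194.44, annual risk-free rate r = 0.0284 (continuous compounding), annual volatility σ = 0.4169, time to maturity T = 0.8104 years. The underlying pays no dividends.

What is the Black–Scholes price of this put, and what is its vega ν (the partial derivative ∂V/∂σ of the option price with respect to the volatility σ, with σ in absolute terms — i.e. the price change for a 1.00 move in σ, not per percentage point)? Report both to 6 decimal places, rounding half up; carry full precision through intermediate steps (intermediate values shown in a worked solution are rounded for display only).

price = 21.940917
ν = 68.198577

σ√T = 0.4169·√0.8104 = 0.375303
d₁ = (ln(S/K) + (r+σ²/2)T) / (σ√T) = (ln(206.62/194.44) + (0.0284+0.4169²/2)·0.8104) / 0.375303 = (0.060758 + 0.093441) / 0.375303 = 0.410866
d₂ = d₁ − σ√T = 0.410866 − 0.375303 = 0.035563
e^{−rT} = e^{−0.0284·0.8104} = 0.977247
N(−d₁) = 0.340585,  N(−d₂) = 0.485815
Put price V = K·e^{−rT}·N(−d₂) − S·N(−d₁) = 92.312666 − 70.371749 = 21.940917
φ(d₁) = (1/√(2π))·e^{−d₁²/2} = 0.366651
ν = S·φ(d₁)·√T = 68.198577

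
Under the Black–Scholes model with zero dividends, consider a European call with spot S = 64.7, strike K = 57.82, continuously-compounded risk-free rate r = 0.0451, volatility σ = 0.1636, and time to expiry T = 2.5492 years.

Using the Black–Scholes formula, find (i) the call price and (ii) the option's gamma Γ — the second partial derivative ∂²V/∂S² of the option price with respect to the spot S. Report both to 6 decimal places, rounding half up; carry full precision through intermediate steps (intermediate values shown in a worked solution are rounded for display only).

price = 14.749753
Γ = 0.014301

σ√T = 0.1636·√2.5492 = 0.261207
d₁ = (ln(S/K) + (r+σ²/2)T) / (σ√T) = (ln(64.7/57.82) + (0.0451+0.1636²/2)·2.5492) / 0.261207 = (0.112426 + 0.149084) / 0.261207 = 1.001159
d₂ = d₁ − σ√T = 1.001159 − 0.261207 = 0.739952
e^{−rT} = e^{−0.0451·2.5492} = 0.891394
N(d₁) = 0.841625,  N(d₂) = 0.770335
Call price V = S·N(d₁) − K·e^{−rT}·N(d₂) = 54.453139 − 39.703386 = 14.749753
φ(d₁) = (1/√(2π))·e^{−d₁²/2} = 0.241690
Γ = φ(d₁) / (S·σ·√T) = 0.014301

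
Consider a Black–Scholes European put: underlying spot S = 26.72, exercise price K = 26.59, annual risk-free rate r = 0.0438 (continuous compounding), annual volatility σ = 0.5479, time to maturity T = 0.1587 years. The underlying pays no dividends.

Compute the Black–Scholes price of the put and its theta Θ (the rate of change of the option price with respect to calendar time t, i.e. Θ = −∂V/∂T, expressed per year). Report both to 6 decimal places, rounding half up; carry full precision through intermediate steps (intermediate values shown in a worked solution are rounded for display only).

σ√T = 0.5479·√0.1587 = 0.218268
d₁ = (ln(S/K) + (r+σ²/2)T) / (σ√T) = (ln(26.72/26.59) + (0.0438+0.5479²/2)·0.1587) / 0.218268 = (0.004877 + 0.030771) / 0.218268 = 0.163325
d₂ = d₁ − σ√T = 0.163325 − 0.218268 = -0.054943
e^{−rT} = e^{−0.0438·0.1587} = 0.993073
N(−d₁) = 0.435131,  N(−d₂) = 0.521908
Put price V = K·e^{−rT}·N(−d₂) − S·N(−d₁) = 13.781403 − 11.626706 = 2.154697
φ(d₁) = (1/√(2π))·e^{−d₁²/2} = 0.393657
Θ = −S·φ(d₁)·σ/(2√T) + r·K·e^{−rT}·N(−d₂) = −7.233308 + 0.603625 = -6.629682

price = 2.154697
Θ = -6.629682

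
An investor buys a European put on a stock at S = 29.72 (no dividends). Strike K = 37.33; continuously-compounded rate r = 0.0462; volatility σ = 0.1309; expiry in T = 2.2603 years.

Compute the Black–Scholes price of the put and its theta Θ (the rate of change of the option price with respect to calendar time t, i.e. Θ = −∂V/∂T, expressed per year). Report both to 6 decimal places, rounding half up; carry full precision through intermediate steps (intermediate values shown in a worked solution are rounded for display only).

price = 4.908534
Θ = 0.741636

σ√T = 0.1309·√2.2603 = 0.196799
d₁ = (ln(S/K) + (r+σ²/2)T) / (σ√T) = (ln(29.72/37.33) + (0.0462+0.1309²/2)·2.2603) / 0.196799 = (-0.227977 + 0.123791) / 0.196799 = -0.529405
d₂ = d₁ − σ√T = -0.529405 − 0.196799 = -0.726204
e^{−rT} = e^{−0.0462·2.2603} = 0.900842
N(−d₁) = 0.701738,  N(−d₂) = 0.766143
Put price V = K·e^{−rT}·N(−d₂) − S·N(−d₁) = 25.764179 − 20.855644 = 4.908534
φ(d₁) = (1/√(2π))·e^{−d₁²/2} = 0.346777
Θ = −S·φ(d₁)·σ/(2√T) + r·K·e^{−rT}·N(−d₂) = −0.448669 + 1.190305 = 0.741636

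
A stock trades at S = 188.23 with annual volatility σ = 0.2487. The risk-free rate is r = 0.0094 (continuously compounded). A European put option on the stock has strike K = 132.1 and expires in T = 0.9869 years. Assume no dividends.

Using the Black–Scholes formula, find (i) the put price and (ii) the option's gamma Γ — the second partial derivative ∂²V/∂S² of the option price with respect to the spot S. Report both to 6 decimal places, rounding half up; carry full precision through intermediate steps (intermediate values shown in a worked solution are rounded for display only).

σ√T = 0.2487·√0.9869 = 0.247066
d₁ = (ln(S/K) + (r+σ²/2)T) / (σ√T) = (ln(188.23/132.1) + (0.0094+0.2487²/2)·0.9869) / 0.247066 = (0.354105 + 0.039798) / 0.247066 = 1.594325
d₂ = d₁ − σ√T = 1.594325 − 0.247066 = 1.347260
e^{−rT} = e^{−0.0094·0.9869} = 0.990766
N(−d₁) = 0.055432,  N(−d₂) = 0.088948
Put price V = K·e^{−rT}·N(−d₂) − S·N(−d₁) = 11.641574 − 10.433892 = 1.207683
φ(d₁) = (1/√(2π))·e^{−d₁²/2} = 0.111931
Γ = φ(d₁) / (S·σ·√T) = 0.002407

price = 1.207683
Γ = 0.002407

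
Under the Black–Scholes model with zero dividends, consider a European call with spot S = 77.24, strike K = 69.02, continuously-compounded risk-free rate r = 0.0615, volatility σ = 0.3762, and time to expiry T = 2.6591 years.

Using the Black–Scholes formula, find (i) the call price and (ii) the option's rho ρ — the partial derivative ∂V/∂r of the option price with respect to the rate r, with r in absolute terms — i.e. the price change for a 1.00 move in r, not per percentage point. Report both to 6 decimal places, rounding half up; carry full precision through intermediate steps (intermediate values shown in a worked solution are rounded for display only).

price = 27.249353
ρ = 86.798473

σ√T = 0.3762·√2.6591 = 0.613460
d₁ = (ln(S/K) + (r+σ²/2)T) / (σ√T) = (ln(77.24/69.02) + (0.0615+0.3762²/2)·2.6591) / 0.613460 = (0.112521 + 0.351701) / 0.613460 = 0.756728
d₂ = d₁ − σ√T = 0.756728 − 0.613460 = 0.143268
e^{−rT} = e^{−0.0615·2.6591} = 0.849137
N(d₁) = 0.775394,  N(d₂) = 0.556961
Call price V = S·N(d₁) − K·e^{−rT}·N(d₂) = 59.891402 − 32.642049 = 27.249353
ρ = K·T·e^{−rT}·N(d₂) = 86.798473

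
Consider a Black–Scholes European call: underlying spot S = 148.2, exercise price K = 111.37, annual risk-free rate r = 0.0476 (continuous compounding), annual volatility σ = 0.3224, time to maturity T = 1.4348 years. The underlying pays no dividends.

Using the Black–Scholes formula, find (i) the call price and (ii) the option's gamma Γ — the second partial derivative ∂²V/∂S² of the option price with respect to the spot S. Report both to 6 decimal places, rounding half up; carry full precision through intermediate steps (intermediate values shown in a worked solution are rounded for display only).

σ√T = 0.3224·√1.4348 = 0.386181
d₁ = (ln(S/K) + (r+σ²/2)T) / (σ√T) = (ln(148.2/111.37) + (0.0476+0.3224²/2)·1.4348) / 0.386181 = (0.285705 + 0.142864) / 0.386181 = 1.109763
d₂ = d₁ − σ√T = 1.109763 − 0.386181 = 0.723582
e^{−rT} = e^{−0.0476·1.4348} = 0.933984
N(d₁) = 0.866449,  N(d₂) = 0.765339
Call price V = S·N(d₁) − K·e^{−rT}·N(d₂) = 128.407788 − 79.608807 = 48.798982
φ(d₁) = (1/√(2π))·e^{−d₁²/2} = 0.215515
Γ = φ(d₁) / (S·σ·√T) = 0.003766

price = 48.798982
Γ = 0.003766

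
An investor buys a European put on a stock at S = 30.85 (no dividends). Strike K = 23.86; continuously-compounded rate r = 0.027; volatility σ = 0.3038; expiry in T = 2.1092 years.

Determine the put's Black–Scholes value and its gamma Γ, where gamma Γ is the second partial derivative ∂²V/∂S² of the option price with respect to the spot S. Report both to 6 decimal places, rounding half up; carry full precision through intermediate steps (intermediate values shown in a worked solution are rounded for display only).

price = 1.608078
Γ = 0.018984

σ√T = 0.3038·√2.1092 = 0.441211
d₁ = (ln(S/K) + (r+σ²/2)T) / (σ√T) = (ln(30.85/23.86) + (0.027+0.3038²/2)·2.1092) / 0.441211 = (0.256933 + 0.154282) / 0.441211 = 0.932015
d₂ = d₁ − σ√T = 0.932015 − 0.441211 = 0.490803
e^{−rT} = e^{−0.027·2.1092} = 0.944643
N(−d₁) = 0.175664,  N(−d₂) = 0.311783
Put price V = K·e^{−rT}·N(−d₂) − S·N(−d₁) = 7.027327 − 5.419249 = 1.608078
φ(d₁) = (1/√(2π))·e^{−d₁²/2} = 0.258395
Γ = φ(d₁) / (S·σ·√T) = 0.018984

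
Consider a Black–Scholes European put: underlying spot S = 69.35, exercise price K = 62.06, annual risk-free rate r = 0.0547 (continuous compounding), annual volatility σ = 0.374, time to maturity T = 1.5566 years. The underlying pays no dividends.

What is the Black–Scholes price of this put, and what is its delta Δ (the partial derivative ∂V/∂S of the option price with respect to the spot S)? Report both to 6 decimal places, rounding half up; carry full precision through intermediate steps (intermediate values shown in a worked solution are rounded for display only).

price = 6.469288
Δ = -0.256619

σ√T = 0.374·√1.5566 = 0.466617
d₁ = (ln(S/K) + (r+σ²/2)T) / (σ√T) = (ln(69.35/62.06) + (0.0547+0.374²/2)·1.5566) / 0.466617 = (0.111064 + 0.194012) / 0.466617 = 0.653805
d₂ = d₁ − σ√T = 0.653805 − 0.466617 = 0.187188
e^{−rT} = e^{−0.0547·1.5566} = 0.918378
N(−d₁) = 0.256619,  N(−d₂) = 0.425757
Put price V = K·e^{−rT}·N(−d₂) − S·N(−d₁) = 24.265806 − 17.796519 = 6.469288
Δ = −N(−d₁) = -0.256619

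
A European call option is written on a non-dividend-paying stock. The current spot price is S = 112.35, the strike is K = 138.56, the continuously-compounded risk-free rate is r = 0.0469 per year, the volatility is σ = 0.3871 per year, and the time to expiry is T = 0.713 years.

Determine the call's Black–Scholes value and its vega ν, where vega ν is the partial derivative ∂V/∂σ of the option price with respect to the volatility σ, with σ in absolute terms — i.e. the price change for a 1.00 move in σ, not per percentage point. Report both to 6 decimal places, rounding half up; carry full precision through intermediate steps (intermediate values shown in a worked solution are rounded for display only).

price = 7.406896
ν = 35.266857

σ√T = 0.3871·√0.713 = 0.326865
d₁ = (ln(S/K) + (r+σ²/2)T) / (σ√T) = (ln(112.35/138.56) + (0.0469+0.3871²/2)·0.713) / 0.326865 = (-0.209684 + 0.086860) / 0.326865 = -0.375766
d₂ = d₁ − σ√T = -0.375766 − 0.326865 = -0.702630
e^{−rT} = e^{−0.0469·0.713} = 0.967113
N(d₁) = 0.353546,  N(d₂) = 0.241143
Call price V = S·N(d₁) − K·e^{−rT}·N(d₂) = 39.720844 − 32.313948 = 7.406896
φ(d₁) = (1/√(2π))·e^{−d₁²/2} = 0.371748
ν = S·φ(d₁)·√T = 35.266857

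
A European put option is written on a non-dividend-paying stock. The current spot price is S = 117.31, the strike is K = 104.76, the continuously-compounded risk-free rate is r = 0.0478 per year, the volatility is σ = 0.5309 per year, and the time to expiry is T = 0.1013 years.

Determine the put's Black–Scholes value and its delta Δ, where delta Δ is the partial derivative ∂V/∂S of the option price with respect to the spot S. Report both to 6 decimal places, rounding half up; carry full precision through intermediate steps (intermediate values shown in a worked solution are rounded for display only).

σ√T = 0.5309·√0.1013 = 0.168973
d₁ = (ln(S/K) + (r+σ²/2)T) / (σ√T) = (ln(117.31/104.76) + (0.0478+0.5309²/2)·0.1013) / 0.168973 = (0.113148 + 0.019118) / 0.168973 = 0.782764
d₂ = d₁ − σ√T = 0.782764 − 0.168973 = 0.613791
e^{−rT} = e^{−0.0478·0.1013} = 0.995170
N(−d₁) = 0.216883,  N(−d₂) = 0.269677
Put price V = K·e^{−rT}·N(−d₂) − S·N(−d₁) = 28.114859 − 25.442518 = 2.672341
Δ = −N(−d₁) = -0.216883

price = 2.672341
Δ = -0.216883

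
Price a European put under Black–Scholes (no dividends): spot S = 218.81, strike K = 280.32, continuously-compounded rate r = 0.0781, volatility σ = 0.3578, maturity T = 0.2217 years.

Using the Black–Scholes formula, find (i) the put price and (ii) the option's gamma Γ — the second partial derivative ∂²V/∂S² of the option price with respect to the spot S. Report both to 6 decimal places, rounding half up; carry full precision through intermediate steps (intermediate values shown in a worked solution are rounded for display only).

price = 58.322045
Γ = 0.004749

σ√T = 0.3578·√0.2217 = 0.168470
d₁ = (ln(S/K) + (r+σ²/2)T) / (σ√T) = (ln(218.81/280.32) + (0.0781+0.3578²/2)·0.2217) / 0.168470 = (-0.247728 + 0.031506) / 0.168470 = -1.283444
d₂ = d₁ − σ√T = -1.283444 − 0.168470 = -1.451914
e^{−rT} = e^{−0.0781·0.2217} = 0.982834
N(−d₁) = 0.900332,  N(−d₂) = 0.926737
Put price V = K·e^{−rT}·N(−d₂) − S·N(−d₁) = 255.323637 − 197.001592 = 58.322045
φ(d₁) = (1/√(2π))·e^{−d₁²/2} = 0.175073
Γ = φ(d₁) / (S·σ·√T) = 0.004749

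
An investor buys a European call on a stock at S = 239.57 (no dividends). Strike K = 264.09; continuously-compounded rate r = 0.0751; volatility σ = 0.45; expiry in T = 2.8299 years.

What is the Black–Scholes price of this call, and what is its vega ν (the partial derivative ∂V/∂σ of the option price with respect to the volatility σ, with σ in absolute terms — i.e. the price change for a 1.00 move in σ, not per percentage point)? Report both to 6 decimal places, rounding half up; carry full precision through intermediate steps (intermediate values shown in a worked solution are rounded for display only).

price = 80.573643
ν = 139.672449

σ√T = 0.45·√2.8299 = 0.757004
d₁ = (ln(S/K) + (r+σ²/2)T) / (σ√T) = (ln(239.57/264.09) + (0.0751+0.45²/2)·2.8299) / 0.757004 = (-0.097444 + 0.499053) / 0.757004 = 0.530524
d₂ = d₁ − σ√T = 0.530524 − 0.757004 = -0.226480
e^{−rT} = e^{−0.0751·2.8299} = 0.808540
N(d₁) = 0.702126,  N(d₂) = 0.410414
Call price V = S·N(d₁) − K·e^{−rT}·N(d₂) = 168.208232 − 87.634589 = 80.573643
φ(d₁) = (1/√(2π))·e^{−d₁²/2} = 0.346571
ν = S·φ(d₁)·√T = 139.672449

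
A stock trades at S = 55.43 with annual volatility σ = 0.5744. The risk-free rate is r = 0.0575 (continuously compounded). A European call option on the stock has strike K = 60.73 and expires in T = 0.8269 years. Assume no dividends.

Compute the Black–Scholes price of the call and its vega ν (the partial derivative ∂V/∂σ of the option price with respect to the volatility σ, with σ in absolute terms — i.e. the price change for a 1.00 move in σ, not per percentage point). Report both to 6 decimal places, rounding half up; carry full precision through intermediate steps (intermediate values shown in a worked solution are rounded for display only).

price = 10.475900
ν = 19.794768

σ√T = 0.5744·√0.8269 = 0.522325
d₁ = (ln(S/K) + (r+σ²/2)T) / (σ√T) = (ln(55.43/60.73) + (0.0575+0.5744²/2)·0.8269) / 0.522325 = (-0.091317 + 0.183959) / 0.522325 = 0.177364
d₂ = d₁ − σ√T = 0.177364 − 0.522325 = -0.344961
e^{−rT} = e^{−0.0575·0.8269} = 0.953566
N(d₁) = 0.570389,  N(d₂) = 0.365062
Call price V = S·N(d₁) − K·e^{−rT}·N(d₂) = 31.616649 − 21.140749 = 10.475900
φ(d₁) = (1/√(2π))·e^{−d₁²/2} = 0.392716
ν = S·φ(d₁)·√T = 19.794768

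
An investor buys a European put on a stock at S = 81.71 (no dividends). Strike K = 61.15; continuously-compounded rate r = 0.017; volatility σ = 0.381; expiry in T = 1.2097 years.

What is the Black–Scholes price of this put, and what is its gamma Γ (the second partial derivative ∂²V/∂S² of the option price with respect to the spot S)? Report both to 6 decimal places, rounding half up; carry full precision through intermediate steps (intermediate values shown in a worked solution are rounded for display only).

price = 3.858371
Γ = 0.007418

σ√T = 0.381·√1.2097 = 0.419048
d₁ = (ln(S/K) + (r+σ²/2)T) / (σ√T) = (ln(81.71/61.15) + (0.017+0.381²/2)·1.2097) / 0.419048 = (0.289847 + 0.108366) / 0.419048 = 0.950278
d₂ = d₁ − σ√T = 0.950278 − 0.419048 = 0.531230
e^{−rT} = e^{−0.017·1.2097} = 0.979645
N(−d₁) = 0.170986,  N(−d₂) = 0.297630
Put price V = K·e^{−rT}·N(−d₂) − S·N(−d₁) = 17.829601 − 13.971229 = 3.858371
φ(d₁) = (1/√(2π))·e^{−d₁²/2} = 0.253992
Γ = φ(d₁) / (S·σ·√T) = 0.007418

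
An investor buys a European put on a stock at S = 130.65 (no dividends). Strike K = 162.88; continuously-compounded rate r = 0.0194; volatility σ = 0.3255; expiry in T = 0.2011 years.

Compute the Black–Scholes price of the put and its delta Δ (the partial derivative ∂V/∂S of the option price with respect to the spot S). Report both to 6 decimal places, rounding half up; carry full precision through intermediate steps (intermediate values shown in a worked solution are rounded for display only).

σ√T = 0.3255·√0.2011 = 0.145968
d₁ = (ln(S/K) + (r+σ²/2)T) / (σ√T) = (ln(130.65/162.88) + (0.0194+0.3255²/2)·0.2011) / 0.145968 = (-0.220492 + 0.014555) / 0.145968 = -1.410839
d₂ = d₁ − σ√T = -1.410839 − 0.145968 = -1.556807
e^{−rT} = e^{−0.0194·0.2011} = 0.996106
N(−d₁) = 0.920854,  N(−d₂) = 0.940242
Put price V = K·e^{−rT}·N(−d₂) − S·N(−d₁) = 152.550282 − 120.309576 = 32.240705
Δ = −N(−d₁) = -0.920854

price = 32.240705
Δ = -0.920854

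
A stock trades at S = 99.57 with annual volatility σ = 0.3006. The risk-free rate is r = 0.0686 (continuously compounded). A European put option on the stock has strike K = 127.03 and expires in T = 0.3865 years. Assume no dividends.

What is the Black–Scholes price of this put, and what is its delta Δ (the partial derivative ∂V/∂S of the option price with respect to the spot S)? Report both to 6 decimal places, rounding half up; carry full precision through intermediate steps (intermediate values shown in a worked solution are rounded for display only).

σ√T = 0.3006·√0.3865 = 0.186880
d₁ = (ln(S/K) + (r+σ²/2)T) / (σ√T) = (ln(99.57/127.03) + (0.0686+0.3006²/2)·0.3865) / 0.186880 = (-0.243562 + 0.043976) / 0.186880 = -1.067990
d₂ = d₁ − σ√T = -1.067990 − 0.186880 = -1.254870
e^{−rT} = e^{−0.0686·0.3865} = 0.973835
N(−d₁) = 0.857237,  N(−d₂) = 0.895237
Put price V = K·e^{−rT}·N(−d₂) − S·N(−d₁) = 110.746369 − 85.355130 = 25.391240
Δ = −N(−d₁) = -0.857237

price = 25.391240
Δ = -0.857237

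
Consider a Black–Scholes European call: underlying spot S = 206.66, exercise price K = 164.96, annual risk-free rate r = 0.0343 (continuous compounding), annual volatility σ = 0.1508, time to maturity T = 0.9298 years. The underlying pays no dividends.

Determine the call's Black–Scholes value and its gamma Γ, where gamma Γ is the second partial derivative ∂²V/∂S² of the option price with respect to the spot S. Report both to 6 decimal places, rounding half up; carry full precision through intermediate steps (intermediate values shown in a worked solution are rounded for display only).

σ√T = 0.1508·√0.9298 = 0.145411
d₁ = (ln(S/K) + (r+σ²/2)T) / (σ√T) = (ln(206.66/164.96) + (0.0343+0.1508²/2)·0.9298) / 0.145411 = (0.225372 + 0.042464) / 0.145411 = 1.841930
d₂ = d₁ − σ√T = 1.841930 − 0.145411 = 1.696519
e^{−rT} = e^{−0.0343·0.9298} = 0.968611
N(d₁) = 0.967257,  N(d₂) = 0.955106
Call price V = S·N(d₁) − K·e^{−rT}·N(d₂) = 199.893395 − 152.608857 = 47.284537
φ(d₁) = (1/√(2π))·e^{−d₁²/2} = 0.073146
Γ = φ(d₁) / (S·σ·√T) = 0.002434

price = 47.284537
Γ = 0.002434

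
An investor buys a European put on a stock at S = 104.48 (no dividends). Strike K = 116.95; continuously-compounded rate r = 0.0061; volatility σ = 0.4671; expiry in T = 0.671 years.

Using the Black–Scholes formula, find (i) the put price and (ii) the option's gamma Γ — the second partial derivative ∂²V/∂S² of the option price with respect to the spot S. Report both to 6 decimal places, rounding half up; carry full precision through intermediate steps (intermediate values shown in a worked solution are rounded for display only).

price = 23.419805
Γ = 0.009937

σ√T = 0.4671·√0.671 = 0.382623
d₁ = (ln(S/K) + (r+σ²/2)T) / (σ√T) = (ln(104.48/116.95) + (0.0061+0.4671²/2)·0.671) / 0.382623 = (-0.112751 + 0.077293) / 0.382623 = -0.092670
d₂ = d₁ − σ√T = -0.092670 − 0.382623 = -0.475293
e^{−rT} = e^{−0.0061·0.671} = 0.995915
N(−d₁) = 0.536917,  N(−d₂) = 0.682711
Put price V = K·e^{−rT}·N(−d₂) − S·N(−d₁) = 79.516891 − 56.097086 = 23.419805
φ(d₁) = (1/√(2π))·e^{−d₁²/2} = 0.397233
Γ = φ(d₁) / (S·σ·√T) = 0.009937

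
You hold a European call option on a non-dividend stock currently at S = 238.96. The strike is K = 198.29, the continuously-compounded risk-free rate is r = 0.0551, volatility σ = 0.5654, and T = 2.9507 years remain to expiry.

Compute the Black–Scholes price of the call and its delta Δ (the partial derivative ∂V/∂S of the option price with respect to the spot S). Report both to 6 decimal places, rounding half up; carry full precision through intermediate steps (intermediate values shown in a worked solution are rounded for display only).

price = 115.590066
Δ = 0.800974

σ√T = 0.5654·√2.9507 = 0.971222
d₁ = (ln(S/K) + (r+σ²/2)T) / (σ√T) = (ln(238.96/198.29) + (0.0551+0.5654²/2)·2.9507) / 0.971222 = (0.186566 + 0.634219) / 0.971222 = 0.845106
d₂ = d₁ − σ√T = 0.845106 − 0.971222 = -0.126116
e^{−rT} = e^{−0.0551·2.9507} = 0.849945
N(d₁) = 0.800974,  N(d₂) = 0.449820
Call price V = S·N(d₁) − K·e^{−rT}·N(d₂) = 191.400763 − 75.810696 = 115.590066
Δ = N(d₁) = 0.800974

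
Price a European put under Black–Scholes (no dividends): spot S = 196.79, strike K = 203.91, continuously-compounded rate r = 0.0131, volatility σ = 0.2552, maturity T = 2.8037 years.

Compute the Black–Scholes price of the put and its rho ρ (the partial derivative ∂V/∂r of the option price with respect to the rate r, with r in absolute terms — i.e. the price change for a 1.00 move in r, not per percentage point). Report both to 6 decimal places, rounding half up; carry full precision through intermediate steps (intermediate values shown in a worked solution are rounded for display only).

σ√T = 0.2552·√2.8037 = 0.427313
d₁ = (ln(S/K) + (r+σ²/2)T) / (σ√T) = (ln(196.79/203.91) + (0.0131+0.2552²/2)·2.8037) / 0.427313 = (-0.035542 + 0.128027) / 0.427313 = 0.216434
d₂ = d₁ − σ√T = 0.216434 − 0.427313 = -0.210879
e^{−rT} = e^{−0.0131·2.8037} = 0.963938
N(−d₁) = 0.414325,  N(−d₂) = 0.583509
Put price V = K·e^{−rT}·N(−d₂) − S·N(−d₁) = 114.692557 − 81.534941 = 33.157616
ρ = −K·T·e^{−rT}·N(−d₂) = -321.563522

price = 33.157616
ρ = -321.563522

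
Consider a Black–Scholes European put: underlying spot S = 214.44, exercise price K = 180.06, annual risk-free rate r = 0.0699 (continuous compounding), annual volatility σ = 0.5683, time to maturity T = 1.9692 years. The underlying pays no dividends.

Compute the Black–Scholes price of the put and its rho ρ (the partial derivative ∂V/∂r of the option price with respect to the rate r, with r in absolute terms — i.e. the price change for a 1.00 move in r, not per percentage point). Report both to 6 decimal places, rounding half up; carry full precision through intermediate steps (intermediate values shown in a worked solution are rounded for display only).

price = 32.867269
ρ = -155.355282

σ√T = 0.5683·√1.9692 = 0.797485
d₁ = (ln(S/K) + (r+σ²/2)T) / (σ√T) = (ln(214.44/180.06) + (0.0699+0.5683²/2)·1.9692) / 0.797485 = (0.174740 + 0.455638) / 0.797485 = 0.790458
d₂ = d₁ − σ√T = 0.790458 − 0.797485 = -0.007027
e^{−rT} = e^{−0.0699·1.9692} = 0.871406
N(−d₁) = 0.214630,  N(−d₂) = 0.502804
Put price V = K·e^{−rT}·N(−d₂) − S·N(−d₁) = 78.892587 − 46.025318 = 32.867269
ρ = −K·T·e^{−rT}·N(−d₂) = -155.355282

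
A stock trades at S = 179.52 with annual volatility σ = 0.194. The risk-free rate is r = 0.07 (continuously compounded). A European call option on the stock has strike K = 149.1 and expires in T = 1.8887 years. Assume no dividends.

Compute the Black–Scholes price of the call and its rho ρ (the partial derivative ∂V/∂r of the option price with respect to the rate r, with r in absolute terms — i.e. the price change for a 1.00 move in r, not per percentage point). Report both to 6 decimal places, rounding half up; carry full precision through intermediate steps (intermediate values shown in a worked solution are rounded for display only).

price = 51.198131
ρ = 211.002429

σ√T = 0.194·√1.8887 = 0.266614
d₁ = (ln(S/K) + (r+σ²/2)T) / (σ√T) = (ln(179.52/149.1) + (0.07+0.194²/2)·1.8887) / 0.266614 = (0.185669 + 0.167751) / 0.266614 = 1.325586
d₂ = d₁ − σ√T = 1.325586 − 0.266614 = 1.058972
e^{−rT} = e^{−0.07·1.8887} = 0.876158
N(d₁) = 0.907512,  N(d₂) = 0.855194
Call price V = S·N(d₁) − K·e^{−rT}·N(d₂) = 162.916471 − 111.718340 = 51.198131
ρ = K·T·e^{−rT}·N(d₂) = 211.002429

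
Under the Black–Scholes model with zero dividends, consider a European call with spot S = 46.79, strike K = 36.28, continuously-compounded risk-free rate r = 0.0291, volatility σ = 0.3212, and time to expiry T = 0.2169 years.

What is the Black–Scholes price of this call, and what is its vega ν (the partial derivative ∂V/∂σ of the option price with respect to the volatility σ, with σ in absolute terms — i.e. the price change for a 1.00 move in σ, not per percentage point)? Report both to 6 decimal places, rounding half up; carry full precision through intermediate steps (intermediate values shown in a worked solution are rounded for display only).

price = 10.839200
ν = 1.666379

σ√T = 0.3212·√0.2169 = 0.149591
d₁ = (ln(S/K) + (r+σ²/2)T) / (σ√T) = (ln(46.79/36.28) + (0.0291+0.3212²/2)·0.2169) / 0.149591 = (0.254403 + 0.017501) / 0.149591 = 1.817646
d₂ = d₁ − σ√T = 1.817646 − 0.149591 = 1.668055
e^{−rT} = e^{−0.0291·0.2169} = 0.993708
N(d₁) = 0.965441,  N(d₂) = 0.952348
Call price V = S·N(d₁) − K·e^{−rT}·N(d₂) = 45.172979 − 34.333778 = 10.839200
φ(d₁) = (1/√(2π))·e^{−d₁²/2} = 0.076470
ν = S·φ(d₁)·√T = 1.666379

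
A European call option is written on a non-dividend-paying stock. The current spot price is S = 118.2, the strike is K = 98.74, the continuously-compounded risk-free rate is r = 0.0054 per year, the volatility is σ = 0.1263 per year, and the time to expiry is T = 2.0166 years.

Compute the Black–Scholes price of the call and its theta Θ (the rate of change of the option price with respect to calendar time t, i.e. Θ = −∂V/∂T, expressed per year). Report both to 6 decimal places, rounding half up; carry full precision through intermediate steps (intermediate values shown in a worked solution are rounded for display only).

σ√T = 0.1263·√2.0166 = 0.179355
d₁ = (ln(S/K) + (r+σ²/2)T) / (σ√T) = (ln(118.2/98.74) + (0.0054+0.1263²/2)·2.0166) / 0.179355 = (0.179888 + 0.026974) / 0.179355 = 1.153365
d₂ = d₁ − σ√T = 1.153365 − 0.179355 = 0.974010
e^{−rT} = e^{−0.0054·2.0166} = 0.989169
N(d₁) = 0.875620,  N(d₂) = 0.834974
Call price V = S·N(d₁) − K·e^{−rT}·N(d₂) = 103.498254 − 81.552433 = 21.945822
φ(d₁) = (1/√(2π))·e^{−d₁²/2} = 0.205140
Θ = −S·φ(d₁)·σ/(2√T) − r·K·e^{−rT}·N(d₂) = −1.078278 − 0.440383 = -1.518661

price = 21.945822
Θ = -1.518661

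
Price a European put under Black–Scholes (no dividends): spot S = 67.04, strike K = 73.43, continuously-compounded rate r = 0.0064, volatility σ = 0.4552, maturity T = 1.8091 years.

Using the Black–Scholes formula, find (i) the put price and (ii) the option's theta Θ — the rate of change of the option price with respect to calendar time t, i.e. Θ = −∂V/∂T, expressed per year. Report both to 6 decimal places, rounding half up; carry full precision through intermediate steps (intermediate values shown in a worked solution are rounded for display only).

price = 19.698513
Θ = -4.145302

σ√T = 0.4552·√1.8091 = 0.612257
d₁ = (ln(S/K) + (r+σ²/2)T) / (σ√T) = (ln(67.04/73.43) + (0.0064+0.4552²/2)·1.8091) / 0.612257 = (-0.091043 + 0.199007) / 0.612257 = 0.176338
d₂ = d₁ − σ√T = 0.176338 − 0.612257 = -0.435918
e^{−rT} = e^{−0.0064·1.8091} = 0.988489
N(−d₁) = 0.430014,  N(−d₂) = 0.668552
Put price V = K·e^{−rT}·N(−d₂) − S·N(−d₁) = 48.526659 − 28.828147 = 19.698513
φ(d₁) = (1/√(2π))·e^{−d₁²/2} = 0.392788
Θ = −S·φ(d₁)·σ/(2√T) + r·K·e^{−rT}·N(−d₂) = −4.455873 + 0.310571 = -4.145302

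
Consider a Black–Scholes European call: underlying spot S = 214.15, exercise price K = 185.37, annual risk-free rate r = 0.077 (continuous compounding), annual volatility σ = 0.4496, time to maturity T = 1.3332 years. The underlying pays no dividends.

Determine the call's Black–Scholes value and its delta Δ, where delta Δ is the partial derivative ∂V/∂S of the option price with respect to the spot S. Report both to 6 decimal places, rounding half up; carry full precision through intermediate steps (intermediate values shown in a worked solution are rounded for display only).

σ√T = 0.4496·√1.3332 = 0.519127
d₁ = (ln(S/K) + (r+σ²/2)T) / (σ√T) = (ln(214.15/185.37) + (0.077+0.4496²/2)·1.3332) / 0.519127 = (0.144323 + 0.237403) / 0.519127 = 0.735322
d₂ = d₁ − σ√T = 0.735322 − 0.519127 = 0.216195
e^{−rT} = e^{−0.077·1.3332} = 0.902437
N(d₁) = 0.768928,  N(d₂) = 0.585582
Call price V = S·N(d₁) − K·e^{−rT}·N(d₂) = 164.666007 − 97.958944 = 66.707063
Δ = N(d₁) = 0.768928

price = 66.707063
Δ = 0.768928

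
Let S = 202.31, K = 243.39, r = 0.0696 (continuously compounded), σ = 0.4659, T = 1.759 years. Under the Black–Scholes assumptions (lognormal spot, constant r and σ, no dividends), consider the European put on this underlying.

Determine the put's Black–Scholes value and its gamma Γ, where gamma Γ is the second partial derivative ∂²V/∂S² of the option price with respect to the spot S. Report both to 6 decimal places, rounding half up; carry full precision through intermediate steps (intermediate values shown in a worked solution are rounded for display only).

price = 57.438217
Γ = 0.003123

σ√T = 0.4659·√1.759 = 0.617911
d₁ = (ln(S/K) + (r+σ²/2)T) / (σ√T) = (ln(202.31/243.39) + (0.0696+0.4659²/2)·1.759) / 0.617911 = (-0.184864 + 0.313333) / 0.617911 = 0.207909
d₂ = d₁ − σ√T = 0.207909 − 0.617911 = -0.410001
e^{−rT} = e^{−0.0696·1.759} = 0.884771
N(−d₁) = 0.417650,  N(−d₂) = 0.659098
Put price V = K·e^{−rT}·N(−d₂) − S·N(−d₁) = 141.932984 − 84.494767 = 57.438217
φ(d₁) = (1/√(2π))·e^{−d₁²/2} = 0.390412
Γ = φ(d₁) / (S·σ·√T) = 0.003123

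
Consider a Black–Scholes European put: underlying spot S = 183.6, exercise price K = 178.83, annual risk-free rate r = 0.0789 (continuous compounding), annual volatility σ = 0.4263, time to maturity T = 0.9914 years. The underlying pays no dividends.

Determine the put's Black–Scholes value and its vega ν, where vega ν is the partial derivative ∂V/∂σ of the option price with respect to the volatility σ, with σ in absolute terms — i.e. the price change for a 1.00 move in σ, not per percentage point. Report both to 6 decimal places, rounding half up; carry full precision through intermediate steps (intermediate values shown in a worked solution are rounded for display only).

σ√T = 0.4263·√0.9914 = 0.424463
d₁ = (ln(S/K) + (r+σ²/2)T) / (σ√T) = (ln(183.6/178.83) + (0.0789+0.4263²/2)·0.9914) / 0.424463 = (0.026324 + 0.168306) / 0.424463 = 0.458532
d₂ = d₁ − σ√T = 0.458532 − 0.424463 = 0.034069
e^{−rT} = e^{−0.0789·0.9914} = 0.924760
N(−d₁) = 0.323285,  N(−d₂) = 0.486411
Put price V = K·e^{−rT}·N(−d₂) − S·N(−d₁) = 80.440132 − 59.355174 = 21.084959
φ(d₁) = (1/√(2π))·e^{−d₁²/2} = 0.359132
ν = S·φ(d₁)·√T = 65.652567

price = 21.084959
ν = 65.652567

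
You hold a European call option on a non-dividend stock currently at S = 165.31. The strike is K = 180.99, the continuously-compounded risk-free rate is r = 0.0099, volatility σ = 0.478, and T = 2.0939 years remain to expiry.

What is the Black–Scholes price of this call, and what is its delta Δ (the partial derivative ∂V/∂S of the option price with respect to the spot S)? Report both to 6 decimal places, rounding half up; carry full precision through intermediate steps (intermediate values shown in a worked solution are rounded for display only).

price = 40.584862
Δ = 0.596693

σ√T = 0.478·√2.0939 = 0.691681
d₁ = (ln(S/K) + (r+σ²/2)T) / (σ√T) = (ln(165.31/180.99) + (0.0099+0.478²/2)·2.0939) / 0.691681 = (-0.090619 + 0.259941) / 0.691681 = 0.244797
d₂ = d₁ − σ√T = 0.244797 − 0.691681 = -0.446884
e^{−rT} = e^{−0.0099·2.0939} = 0.979484
N(d₁) = 0.596693,  N(d₂) = 0.327480
Call price V = S·N(d₁) − K·e^{−rT}·N(d₂) = 98.639371 − 58.054509 = 40.584862
Δ = N(d₁) = 0.596693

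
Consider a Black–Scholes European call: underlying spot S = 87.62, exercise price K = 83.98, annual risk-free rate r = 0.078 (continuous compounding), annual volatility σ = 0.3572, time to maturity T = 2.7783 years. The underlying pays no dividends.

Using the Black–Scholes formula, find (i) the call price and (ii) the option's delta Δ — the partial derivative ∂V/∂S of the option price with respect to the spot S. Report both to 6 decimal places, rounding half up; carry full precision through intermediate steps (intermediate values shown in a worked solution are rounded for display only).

σ√T = 0.3572·√2.7783 = 0.595389
d₁ = (ln(S/K) + (r+σ²/2)T) / (σ√T) = (ln(87.62/83.98) + (0.078+0.3572²/2)·2.7783) / 0.595389 = (0.042431 + 0.393952) / 0.595389 = 0.732936
d₂ = d₁ − σ√T = 0.732936 − 0.595389 = 0.137547
e^{−rT} = e^{−0.078·2.7783} = 0.805166
N(d₁) = 0.768201,  N(d₂) = 0.554701
Call price V = S·N(d₁) − K·e^{−rT}·N(d₂) = 67.309794 − 37.507637 = 29.802156
Δ = N(d₁) = 0.768201

price = 29.802156
Δ = 0.768201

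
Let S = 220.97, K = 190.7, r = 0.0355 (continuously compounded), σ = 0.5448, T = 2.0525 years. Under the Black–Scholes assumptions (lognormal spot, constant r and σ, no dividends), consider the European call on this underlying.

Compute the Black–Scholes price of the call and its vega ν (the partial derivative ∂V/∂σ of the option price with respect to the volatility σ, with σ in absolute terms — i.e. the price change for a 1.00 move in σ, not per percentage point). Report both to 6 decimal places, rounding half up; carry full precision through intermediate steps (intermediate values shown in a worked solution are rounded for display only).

price = 84.563142
ν = 100.743808

σ√T = 0.5448·√2.0525 = 0.780510
d₁ = (ln(S/K) + (r+σ²/2)T) / (σ√T) = (ln(220.97/190.7) + (0.0355+0.5448²/2)·2.0525) / 0.780510 = (0.147325 + 0.377462) / 0.780510 = 0.672364
d₂ = d₁ − σ√T = 0.672364 − 0.780510 = -0.108146
e^{−rT} = e^{−0.0355·2.0525} = 0.929727
N(d₁) = 0.749324,  N(d₂) = 0.456940
Call price V = S·N(d₁) − K·e^{−rT}·N(d₂) = 165.578154 − 81.015013 = 84.563142
φ(d₁) = (1/√(2π))·e^{−d₁²/2} = 0.318232
ν = S·φ(d₁)·√T = 100.743808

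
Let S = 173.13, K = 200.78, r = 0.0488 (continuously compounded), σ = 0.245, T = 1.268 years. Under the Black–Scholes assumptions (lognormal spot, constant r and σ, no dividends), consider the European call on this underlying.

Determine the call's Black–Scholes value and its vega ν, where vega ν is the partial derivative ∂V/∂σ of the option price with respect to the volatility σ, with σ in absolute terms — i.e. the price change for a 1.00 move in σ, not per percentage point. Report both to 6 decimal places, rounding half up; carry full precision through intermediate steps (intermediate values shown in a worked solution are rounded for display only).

σ√T = 0.245·√1.268 = 0.275883
d₁ = (ln(S/K) + (r+σ²/2)T) / (σ√T) = (ln(173.13/200.78) + (0.0488+0.245²/2)·1.268) / 0.275883 = (-0.148167 + 0.099934) / 0.275883 = -0.174830
d₂ = d₁ − σ√T = -0.174830 − 0.275883 = -0.450714
e^{−rT} = e^{−0.0488·1.268} = 0.939997
N(d₁) = 0.430607,  N(d₂) = 0.326098
Call price V = S·N(d₁) − K·e^{−rT}·N(d₂) = 74.550906 − 61.545325 = 13.005582
φ(d₁) = (1/√(2π))·e^{−d₁²/2} = 0.392892
ν = S·φ(d₁)·√T = 76.595770

price = 13.005582
ν = 76.595770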